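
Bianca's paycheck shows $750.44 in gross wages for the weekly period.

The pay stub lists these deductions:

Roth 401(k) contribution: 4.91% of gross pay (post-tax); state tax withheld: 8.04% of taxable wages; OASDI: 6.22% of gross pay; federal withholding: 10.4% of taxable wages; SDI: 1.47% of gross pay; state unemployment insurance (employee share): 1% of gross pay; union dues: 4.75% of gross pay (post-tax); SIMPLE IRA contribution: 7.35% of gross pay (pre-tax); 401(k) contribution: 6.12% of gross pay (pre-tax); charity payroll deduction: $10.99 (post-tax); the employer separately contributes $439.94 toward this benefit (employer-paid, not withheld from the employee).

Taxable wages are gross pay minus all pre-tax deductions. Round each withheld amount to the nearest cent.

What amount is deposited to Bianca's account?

$380.91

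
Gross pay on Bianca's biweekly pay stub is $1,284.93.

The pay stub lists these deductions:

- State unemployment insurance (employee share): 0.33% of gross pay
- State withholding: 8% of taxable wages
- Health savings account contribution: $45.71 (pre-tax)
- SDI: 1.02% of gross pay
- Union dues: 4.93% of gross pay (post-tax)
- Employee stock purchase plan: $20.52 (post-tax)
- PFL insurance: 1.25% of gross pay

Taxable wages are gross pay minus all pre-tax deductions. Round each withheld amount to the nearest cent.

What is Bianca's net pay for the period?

Health savings account contribution: $45.71
Taxable wages = $1,284.93 − $45.71 = $1,239.22
State withholding: $1,239.22 × 0.08 = $99.14
State unemployment insurance (employee share): $1,284.93 × 0.0033 = $4.24
PFL insurance: $1,284.93 × 0.0125 = $16.06
SDI: $1,284.93 × 0.0102 = $13.11
Employee stock purchase plan: $20.52
Union dues: $1,284.93 × 0.0493 = $63.35
Total deductions = $45.71 + $99.14 + $4.24 + $16.06 + $13.11 + $20.52 + $63.35 = $262.13
Net pay = $1,284.93 − $262.13 = $1,022.80

$1,022.80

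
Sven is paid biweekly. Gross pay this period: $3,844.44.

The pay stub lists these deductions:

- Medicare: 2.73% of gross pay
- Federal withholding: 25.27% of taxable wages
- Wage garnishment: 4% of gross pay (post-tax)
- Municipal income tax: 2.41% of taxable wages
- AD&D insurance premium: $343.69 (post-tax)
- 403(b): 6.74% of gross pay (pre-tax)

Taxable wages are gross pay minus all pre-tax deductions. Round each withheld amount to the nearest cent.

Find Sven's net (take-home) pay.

$1,990.48

403(b): $3,844.44 × 0.0674 = $259.12
Taxable wages = $3,844.44 − $259.12 = $3,585.32
Municipal income tax: $3,585.32 × 0.0241 = $86.41
Federal withholding: $3,585.32 × 0.2527 = $906.01
Medicare: $3,844.44 × 0.0273 = $104.95
Wage garnishment: $3,844.44 × 0.04 = $153.78
AD&D insurance premium: $343.69
Total deductions = $259.12 + $86.41 + $906.01 + $104.95 + $153.78 + $343.69 = $1,853.96
Net pay = $3,844.44 − $1,853.96 = $1,990.48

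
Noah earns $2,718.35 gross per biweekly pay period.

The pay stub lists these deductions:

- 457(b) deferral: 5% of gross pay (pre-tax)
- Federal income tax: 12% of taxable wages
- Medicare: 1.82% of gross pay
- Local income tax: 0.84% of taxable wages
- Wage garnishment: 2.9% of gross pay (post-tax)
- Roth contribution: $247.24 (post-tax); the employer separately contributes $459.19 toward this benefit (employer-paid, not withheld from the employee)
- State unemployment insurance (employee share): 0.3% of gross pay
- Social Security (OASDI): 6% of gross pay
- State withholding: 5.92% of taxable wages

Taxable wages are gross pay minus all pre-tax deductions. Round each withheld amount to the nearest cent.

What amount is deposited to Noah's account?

$1,551.17

457(b) deferral: $2,718.35 × 0.05 = $135.92
Taxable wages = $2,718.35 − $135.92 = $2,582.43
State withholding: $2,582.43 × 0.0592 = $152.88
Local income tax: $2,582.43 × 0.0084 = $21.69
Federal income tax: $2,582.43 × 0.12 = $309.89
State unemployment insurance (employee share): $2,718.35 × 0.003 = $8.16
Medicare: $2,718.35 × 0.0182 = $49.47
Social Security (OASDI): $2,718.35 × 0.06 = $163.10
Wage garnishment: $2,718.35 × 0.029 = $78.83
Roth contribution: $247.24
(Employer's $459.19 toward Roth contribution is not withheld from the employee.)
Total deductions = $135.92 + $152.88 + $21.69 + $309.89 + $8.16 + $49.47 + $163.10 + $78.83 + $247.24 = $1,167.18
Net pay = $2,718.35 − $1,167.18 = $1,551.17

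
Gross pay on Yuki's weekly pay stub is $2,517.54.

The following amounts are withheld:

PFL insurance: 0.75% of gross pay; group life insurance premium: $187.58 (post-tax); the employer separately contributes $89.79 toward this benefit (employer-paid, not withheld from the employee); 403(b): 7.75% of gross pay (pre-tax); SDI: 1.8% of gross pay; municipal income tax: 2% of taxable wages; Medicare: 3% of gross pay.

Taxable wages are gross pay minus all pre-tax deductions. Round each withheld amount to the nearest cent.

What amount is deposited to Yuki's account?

403(b): $2,517.54 × 0.0775 = $195.11
Taxable wages = $2,517.54 − $195.11 = $2,322.43
Municipal income tax: $2,322.43 × 0.02 = $46.45
Medicare: $2,517.54 × 0.03 = $75.53
SDI: $2,517.54 × 0.018 = $45.32
PFL insurance: $2,517.54 × 0.0075 = $18.88
Group life insurance premium: $187.58
(Employer's $89.79 toward group life insurance premium is not withheld from the employee.)
Total deductions = $195.11 + $46.45 + $75.53 + $45.32 + $18.88 + $187.58 = $568.87
Net pay = $2,517.54 − $568.87 = $1,948.67

$1,948.67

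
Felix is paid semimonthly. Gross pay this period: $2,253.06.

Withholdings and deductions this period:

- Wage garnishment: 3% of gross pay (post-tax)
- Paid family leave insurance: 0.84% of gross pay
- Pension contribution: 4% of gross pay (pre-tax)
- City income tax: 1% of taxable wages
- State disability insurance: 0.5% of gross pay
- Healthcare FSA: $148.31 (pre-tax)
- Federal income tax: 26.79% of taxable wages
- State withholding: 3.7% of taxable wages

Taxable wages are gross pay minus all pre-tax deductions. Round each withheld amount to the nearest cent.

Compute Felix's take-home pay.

$1,282.43

Pension contribution: $2,253.06 × 0.04 = $90.12
Healthcare FSA: $148.31
Pre-tax total = $90.12 + $148.31 = $238.43
Taxable wages = $2,253.06 − $238.43 = $2,014.63
State withholding: $2,014.63 × 0.037 = $74.54
City income tax: $2,014.63 × 0.01 = $20.15
Federal income tax: $2,014.63 × 0.2679 = $539.72
State disability insurance: $2,253.06 × 0.005 = $11.27
Paid family leave insurance: $2,253.06 × 0.0084 = $18.93
Wage garnishment: $2,253.06 × 0.03 = $67.59
Total deductions = $90.12 + $148.31 + $74.54 + $20.15 + $539.72 + $11.27 + $18.93 + $67.59 = $970.63
Net pay = $2,253.06 − $970.63 = $1,282.43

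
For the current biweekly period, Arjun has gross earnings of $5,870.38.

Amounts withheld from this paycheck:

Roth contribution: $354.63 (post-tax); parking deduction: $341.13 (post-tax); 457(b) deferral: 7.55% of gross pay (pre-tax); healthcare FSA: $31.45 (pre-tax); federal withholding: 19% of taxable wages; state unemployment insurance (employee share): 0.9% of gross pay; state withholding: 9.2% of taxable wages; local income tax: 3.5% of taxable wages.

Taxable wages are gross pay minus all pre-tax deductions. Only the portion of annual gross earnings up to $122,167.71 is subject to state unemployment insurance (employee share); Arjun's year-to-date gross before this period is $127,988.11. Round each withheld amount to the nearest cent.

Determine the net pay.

457(b) deferral: $5,870.38 × 0.0755 = $443.21
Healthcare FSA: $31.45
Pre-tax total = $443.21 + $31.45 = $474.66
Taxable wages = $5,870.38 − $474.66 = $5,395.72
State withholding: $5,395.72 × 0.092 = $496.41
Local income tax: $5,395.72 × 0.035 = $188.85
Federal withholding: $5,395.72 × 0.19 = $1,025.19
State unemployment insurance (employee share): annual cap $122,167.71 already reached (YTD $127,988.11), so $0.00
Parking deduction: $341.13
Roth contribution: $354.63
Total deductions = $443.21 + $31.45 + $496.41 + $188.85 + $1,025.19 + $0.00 + $341.13 + $354.63 = $2,880.87
Net pay = $5,870.38 − $2,880.87 = $2,989.51

$2,989.51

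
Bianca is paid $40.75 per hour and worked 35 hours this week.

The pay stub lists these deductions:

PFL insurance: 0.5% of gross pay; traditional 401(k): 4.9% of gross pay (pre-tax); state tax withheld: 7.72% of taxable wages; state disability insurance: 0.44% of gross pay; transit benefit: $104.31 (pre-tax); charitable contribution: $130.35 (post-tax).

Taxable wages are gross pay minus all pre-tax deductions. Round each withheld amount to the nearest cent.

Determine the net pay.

Gross pay: 35 × $40.75 = $1426.25
Transit benefit: $104.31
Traditional 401(k): $1426.25 × 0.049 = $69.89
Pre-tax total = $104.31 + $69.89 = $174.20
Taxable wages = $1426.25 − $174.20 = $1252.05
State tax withheld: $1252.05 × 0.0772 = $96.66
State disability insurance: $1426.25 × 0.0044 = $6.28
PFL insurance: $1426.25 × 0.005 = $7.13
Charitable contribution: $130.35
Total deductions = $104.31 + $69.89 + $96.66 + $6.28 + $7.13 + $130.35 = $414.62
Net pay = $1426.25 − $414.62 = $1011.63

$1011.63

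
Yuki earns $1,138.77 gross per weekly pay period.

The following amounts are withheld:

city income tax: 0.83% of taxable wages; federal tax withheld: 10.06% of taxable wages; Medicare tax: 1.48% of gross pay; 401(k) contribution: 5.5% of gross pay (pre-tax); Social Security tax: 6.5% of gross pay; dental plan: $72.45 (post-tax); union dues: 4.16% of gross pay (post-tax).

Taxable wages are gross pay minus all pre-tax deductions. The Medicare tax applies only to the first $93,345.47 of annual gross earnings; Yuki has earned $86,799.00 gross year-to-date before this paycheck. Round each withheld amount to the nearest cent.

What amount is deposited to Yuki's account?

$748.26

401(k) contribution: $1,138.77 × 0.055 = $62.63
Taxable wages = $1,138.77 − $62.63 = $1,076.14
Federal tax withheld: $1,076.14 × 0.1006 = $108.26
City income tax: $1,076.14 × 0.0083 = $8.93
Medicare tax: cap not yet reached, full $1,138.77 is subject → $1,138.77 × 0.0148 = $16.85
Social Security tax: $1,138.77 × 0.065 = $74.02
Dental plan: $72.45
Union dues: $1,138.77 × 0.0416 = $47.37
Total deductions = $62.63 + $108.26 + $8.93 + $16.85 + $74.02 + $72.45 + $47.37 = $390.51
Net pay = $1,138.77 − $390.51 = $748.26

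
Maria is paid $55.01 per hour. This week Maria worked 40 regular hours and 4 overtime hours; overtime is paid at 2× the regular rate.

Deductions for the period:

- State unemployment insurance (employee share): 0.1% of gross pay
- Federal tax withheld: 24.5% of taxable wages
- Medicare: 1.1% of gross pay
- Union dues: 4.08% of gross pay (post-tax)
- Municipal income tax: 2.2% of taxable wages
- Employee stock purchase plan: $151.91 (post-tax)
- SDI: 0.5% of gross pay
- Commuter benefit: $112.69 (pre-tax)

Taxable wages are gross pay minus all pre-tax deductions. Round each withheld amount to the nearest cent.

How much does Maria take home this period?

Regular pay: 40 × $55.01 = $2,200.40
Overtime pay: 4 × $55.01 × 2 = $440.08
Gross pay = $2,200.40 + $440.08 = $2,640.48
Commuter benefit: $112.69
Taxable wages = $2,640.48 − $112.69 = $2,527.79
Municipal income tax: $2,527.79 × 0.022 = $55.61
Federal tax withheld: $2,527.79 × 0.245 = $619.31
Medicare: $2,640.48 × 0.011 = $29.05
SDI: $2,640.48 × 0.005 = $13.20
State unemployment insurance (employee share): $2,640.48 × 0.001 = $2.64
Union dues: $2,640.48 × 0.0408 = $107.73
Employee stock purchase plan: $151.91
Total deductions = $112.69 + $55.61 + $619.31 + $29.05 + $13.20 + $2.64 + $107.73 + $151.91 = $1,092.14
Net pay = $2,640.48 − $1,092.14 = $1,548.34

$1,548.34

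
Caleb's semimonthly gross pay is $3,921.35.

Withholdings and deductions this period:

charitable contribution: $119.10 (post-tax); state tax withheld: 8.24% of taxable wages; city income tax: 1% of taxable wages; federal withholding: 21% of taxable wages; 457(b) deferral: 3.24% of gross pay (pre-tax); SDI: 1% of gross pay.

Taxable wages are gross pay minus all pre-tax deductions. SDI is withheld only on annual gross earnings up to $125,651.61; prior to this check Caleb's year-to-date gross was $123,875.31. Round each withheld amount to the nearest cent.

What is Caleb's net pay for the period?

$2,510.05

457(b) deferral: $3,921.35 × 0.0324 = $127.05
Taxable wages = $3,921.35 − $127.05 = $3,794.30
State tax withheld: $3,794.30 × 0.0824 = $312.65
Federal withholding: $3,794.30 × 0.21 = $796.80
City income tax: $3,794.30 × 0.01 = $37.94
SDI: only $125,651.61 − $123,875.31 = $1,776.30 of this check is subject → $1,776.30 × 0.01 = $17.76
Charitable contribution: $119.10
Total deductions = $127.05 + $312.65 + $796.80 + $37.94 + $17.76 + $119.10 = $1,411.30
Net pay = $3,921.35 − $1,411.30 = $2,510.05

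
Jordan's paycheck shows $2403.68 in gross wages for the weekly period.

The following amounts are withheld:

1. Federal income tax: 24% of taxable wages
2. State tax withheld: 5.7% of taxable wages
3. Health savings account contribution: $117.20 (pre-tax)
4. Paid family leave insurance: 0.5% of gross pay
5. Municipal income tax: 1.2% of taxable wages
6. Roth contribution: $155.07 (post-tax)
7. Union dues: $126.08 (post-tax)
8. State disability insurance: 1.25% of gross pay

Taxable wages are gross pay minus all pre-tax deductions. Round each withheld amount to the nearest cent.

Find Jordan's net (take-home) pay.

$1256.73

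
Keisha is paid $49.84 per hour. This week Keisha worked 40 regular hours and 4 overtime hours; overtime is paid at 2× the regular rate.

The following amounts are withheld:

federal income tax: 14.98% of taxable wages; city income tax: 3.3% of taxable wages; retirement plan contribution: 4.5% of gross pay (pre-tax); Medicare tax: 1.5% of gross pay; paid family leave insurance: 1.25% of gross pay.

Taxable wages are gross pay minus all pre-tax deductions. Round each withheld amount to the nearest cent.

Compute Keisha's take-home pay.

$1801.26

Regular pay: 40 × $49.84 = $1993.60
Overtime pay: 4 × $49.84 × 2 = $398.72
Gross pay = $1993.60 + $398.72 = $2392.32
Retirement plan contribution: $2392.32 × 0.045 = $107.65
Taxable wages = $2392.32 − $107.65 = $2284.67
Federal income tax: $2284.67 × 0.1498 = $342.24
City income tax: $2284.67 × 0.033 = $75.39
Paid family leave insurance: $2392.32 × 0.0125 = $29.90
Medicare tax: $2392.32 × 0.015 = $35.88
Total deductions = $107.65 + $342.24 + $75.39 + $29.90 + $35.88 = $591.06
Net pay = $2392.32 − $591.06 = $1801.26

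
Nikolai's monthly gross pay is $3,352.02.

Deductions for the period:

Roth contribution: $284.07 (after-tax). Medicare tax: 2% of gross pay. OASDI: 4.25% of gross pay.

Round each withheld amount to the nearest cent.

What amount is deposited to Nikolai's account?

$2,858.45

Medicare tax: $3,352.02 × 0.02 = $67.04
OASDI: $3,352.02 × 0.0425 = $142.46
Roth contribution: $284.07
Total deductions = $67.04 + $142.46 + $284.07 = $493.57
Net pay = $3,352.02 − $493.57 = $2,858.45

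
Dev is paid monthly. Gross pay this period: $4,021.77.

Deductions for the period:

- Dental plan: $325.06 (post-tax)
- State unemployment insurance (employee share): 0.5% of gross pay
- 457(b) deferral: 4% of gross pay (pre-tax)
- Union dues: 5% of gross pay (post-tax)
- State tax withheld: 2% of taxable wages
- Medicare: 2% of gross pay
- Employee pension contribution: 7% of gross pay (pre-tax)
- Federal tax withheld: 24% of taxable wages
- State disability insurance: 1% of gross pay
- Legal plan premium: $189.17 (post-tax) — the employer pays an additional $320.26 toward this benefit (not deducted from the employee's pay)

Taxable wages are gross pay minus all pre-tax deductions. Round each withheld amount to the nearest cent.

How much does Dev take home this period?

$1,792.65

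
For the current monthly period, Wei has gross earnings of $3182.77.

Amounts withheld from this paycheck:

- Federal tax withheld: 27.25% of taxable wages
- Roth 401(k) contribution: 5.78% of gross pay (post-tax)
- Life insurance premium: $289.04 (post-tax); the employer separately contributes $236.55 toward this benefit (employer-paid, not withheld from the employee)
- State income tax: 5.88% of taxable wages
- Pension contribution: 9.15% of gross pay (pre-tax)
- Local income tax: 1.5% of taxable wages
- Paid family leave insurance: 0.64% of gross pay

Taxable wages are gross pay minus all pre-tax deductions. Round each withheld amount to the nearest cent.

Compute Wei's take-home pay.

$1396.84

Pension contribution: $3182.77 × 0.0915 = $291.22
Taxable wages = $3182.77 − $291.22 = $2891.55
State income tax: $2891.55 × 0.0588 = $170.02
Local income tax: $2891.55 × 0.015 = $43.37
Federal tax withheld: $2891.55 × 0.2725 = $787.95
Paid family leave insurance: $3182.77 × 0.0064 = $20.37
Roth 401(k) contribution: $3182.77 × 0.0578 = $183.96
Life insurance premium: $289.04
(Employer's $236.55 toward life insurance premium is not withheld from the employee.)
Total deductions = $291.22 + $170.02 + $43.37 + $787.95 + $20.37 + $183.96 + $289.04 = $1785.93
Net pay = $3182.77 − $1785.93 = $1396.84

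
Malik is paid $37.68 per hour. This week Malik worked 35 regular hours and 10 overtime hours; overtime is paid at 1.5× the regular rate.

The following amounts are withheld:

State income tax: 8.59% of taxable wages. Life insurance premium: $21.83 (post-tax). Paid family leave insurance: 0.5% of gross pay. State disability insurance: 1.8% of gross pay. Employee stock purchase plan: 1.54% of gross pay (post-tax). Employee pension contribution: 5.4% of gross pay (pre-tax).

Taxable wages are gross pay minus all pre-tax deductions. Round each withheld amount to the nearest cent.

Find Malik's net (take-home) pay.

$1,534.99

Regular pay: 35 × $37.68 = $1,318.80
Overtime pay: 10 × $37.68 × 1.5 = $565.20
Gross pay = $1,318.80 + $565.20 = $1,884.00
Employee pension contribution: $1,884.00 × 0.054 = $101.74
Taxable wages = $1,884.00 − $101.74 = $1,782.26
State income tax: $1,782.26 × 0.0859 = $153.10
State disability insurance: $1,884.00 × 0.018 = $33.91
Paid family leave insurance: $1,884.00 × 0.005 = $9.42
Life insurance premium: $21.83
Employee stock purchase plan: $1,884.00 × 0.0154 = $29.01
Total deductions = $101.74 + $153.10 + $33.91 + $9.42 + $21.83 + $29.01 = $349.01
Net pay = $1,884.00 − $349.01 = $1,534.99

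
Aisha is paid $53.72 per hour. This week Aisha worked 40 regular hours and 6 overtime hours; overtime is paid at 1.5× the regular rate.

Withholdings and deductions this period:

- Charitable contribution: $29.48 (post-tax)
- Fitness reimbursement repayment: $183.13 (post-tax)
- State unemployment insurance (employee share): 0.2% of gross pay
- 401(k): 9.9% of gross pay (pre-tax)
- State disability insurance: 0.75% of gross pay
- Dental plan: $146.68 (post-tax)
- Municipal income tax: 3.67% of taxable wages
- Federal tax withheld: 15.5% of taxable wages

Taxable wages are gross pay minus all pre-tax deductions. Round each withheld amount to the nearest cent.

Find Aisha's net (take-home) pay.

Regular pay: 40 × $53.72 = $2,148.80
Overtime pay: 6 × $53.72 × 1.5 = $483.48
Gross pay = $2,148.80 + $483.48 = $2,632.28
401(k): $2,632.28 × 0.099 = $260.60
Taxable wages = $2,632.28 − $260.60 = $2,371.68
Federal tax withheld: $2,371.68 × 0.155 = $367.61
Municipal income tax: $2,371.68 × 0.0367 = $87.04
State unemployment insurance (employee share): $2,632.28 × 0.002 = $5.26
State disability insurance: $2,632.28 × 0.0075 = $19.74
Charitable contribution: $29.48
Fitness reimbursement repayment: $183.13
Dental plan: $146.68
Total deductions = $260.60 + $367.61 + $87.04 + $5.26 + $19.74 + $29.48 + $183.13 + $146.68 = $1,099.54
Net pay = $2,632.28 − $1,099.54 = $1,532.74

$1,532.74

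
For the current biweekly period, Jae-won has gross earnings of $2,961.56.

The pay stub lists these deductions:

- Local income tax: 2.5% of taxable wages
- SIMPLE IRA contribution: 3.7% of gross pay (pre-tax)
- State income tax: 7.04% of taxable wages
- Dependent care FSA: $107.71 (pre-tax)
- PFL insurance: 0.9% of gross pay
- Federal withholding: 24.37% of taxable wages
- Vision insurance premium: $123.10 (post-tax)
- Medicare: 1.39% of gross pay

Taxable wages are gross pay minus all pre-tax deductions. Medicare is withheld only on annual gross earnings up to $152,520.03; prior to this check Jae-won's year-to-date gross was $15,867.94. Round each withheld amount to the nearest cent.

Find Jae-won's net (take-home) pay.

$1,622.76

SIMPLE IRA contribution: $2,961.56 × 0.037 = $109.58
Dependent care FSA: $107.71
Pre-tax total = $109.58 + $107.71 = $217.29
Taxable wages = $2,961.56 − $217.29 = $2,744.27
Local income tax: $2,744.27 × 0.025 = $68.61
State income tax: $2,744.27 × 0.0704 = $193.20
Federal withholding: $2,744.27 × 0.2437 = $668.78
Medicare: cap not yet reached, full $2,961.56 is subject → $2,961.56 × 0.0139 = $41.17
PFL insurance: $2,961.56 × 0.009 = $26.65
Vision insurance premium: $123.10
Total deductions = $109.58 + $107.71 + $68.61 + $193.20 + $668.78 + $41.17 + $26.65 + $123.10 = $1,338.80
Net pay = $2,961.56 − $1,338.80 = $1,622.76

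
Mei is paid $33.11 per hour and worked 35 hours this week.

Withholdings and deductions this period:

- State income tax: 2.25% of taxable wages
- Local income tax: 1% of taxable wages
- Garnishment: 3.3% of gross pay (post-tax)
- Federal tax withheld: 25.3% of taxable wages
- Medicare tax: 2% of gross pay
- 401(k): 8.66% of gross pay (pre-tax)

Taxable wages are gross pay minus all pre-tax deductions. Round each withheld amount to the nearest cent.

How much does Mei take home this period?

$694.87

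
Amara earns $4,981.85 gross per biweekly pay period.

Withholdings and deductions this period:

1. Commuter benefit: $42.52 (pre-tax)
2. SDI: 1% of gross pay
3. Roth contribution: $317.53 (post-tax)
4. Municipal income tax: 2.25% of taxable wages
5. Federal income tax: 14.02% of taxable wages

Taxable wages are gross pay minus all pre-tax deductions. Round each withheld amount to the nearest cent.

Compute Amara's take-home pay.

Commuter benefit: $42.52
Taxable wages = $4,981.85 − $42.52 = $4,939.33
Federal income tax: $4,939.33 × 0.1402 = $692.49
Municipal income tax: $4,939.33 × 0.0225 = $111.13
SDI: $4,981.85 × 0.01 = $49.82
Roth contribution: $317.53
Total deductions = $42.52 + $692.49 + $111.13 + $49.82 + $317.53 = $1,213.49
Net pay = $4,981.85 − $1,213.49 = $3,768.36

$3,768.36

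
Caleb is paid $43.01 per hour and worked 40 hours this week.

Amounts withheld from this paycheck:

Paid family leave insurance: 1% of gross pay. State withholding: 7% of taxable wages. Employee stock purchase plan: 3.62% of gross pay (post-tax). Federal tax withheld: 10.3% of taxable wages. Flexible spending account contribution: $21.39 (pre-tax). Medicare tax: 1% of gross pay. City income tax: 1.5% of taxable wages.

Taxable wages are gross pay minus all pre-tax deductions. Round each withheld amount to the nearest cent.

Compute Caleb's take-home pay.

Gross pay: 40 × $43.01 = $1,720.40
Flexible spending account contribution: $21.39
Taxable wages = $1,720.40 − $21.39 = $1,699.01
City income tax: $1,699.01 × 0.015 = $25.49
State withholding: $1,699.01 × 0.07 = $118.93
Federal tax withheld: $1,699.01 × 0.103 = $175.00
Paid family leave insurance: $1,720.40 × 0.01 = $17.20
Medicare tax: $1,720.40 × 0.01 = $17.20
Employee stock purchase plan: $1,720.40 × 0.0362 = $62.28
Total deductions = $21.39 + $25.49 + $118.93 + $175.00 + $17.20 + $17.20 + $62.28 = $437.49
Net pay = $1,720.40 − $437.49 = $1,282.91

$1,282.91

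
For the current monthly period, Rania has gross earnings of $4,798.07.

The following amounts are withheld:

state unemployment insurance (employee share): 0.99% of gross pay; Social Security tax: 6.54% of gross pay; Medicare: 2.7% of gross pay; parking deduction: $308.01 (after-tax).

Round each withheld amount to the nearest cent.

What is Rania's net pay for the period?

$3,999.22

Medicare: $4,798.07 × 0.027 = $129.55
State unemployment insurance (employee share): $4,798.07 × 0.0099 = $47.50
Social Security tax: $4,798.07 × 0.0654 = $313.79
Parking deduction: $308.01
Total deductions = $129.55 + $47.50 + $313.79 + $308.01 = $798.85
Net pay = $4,798.07 − $798.85 = $3,999.22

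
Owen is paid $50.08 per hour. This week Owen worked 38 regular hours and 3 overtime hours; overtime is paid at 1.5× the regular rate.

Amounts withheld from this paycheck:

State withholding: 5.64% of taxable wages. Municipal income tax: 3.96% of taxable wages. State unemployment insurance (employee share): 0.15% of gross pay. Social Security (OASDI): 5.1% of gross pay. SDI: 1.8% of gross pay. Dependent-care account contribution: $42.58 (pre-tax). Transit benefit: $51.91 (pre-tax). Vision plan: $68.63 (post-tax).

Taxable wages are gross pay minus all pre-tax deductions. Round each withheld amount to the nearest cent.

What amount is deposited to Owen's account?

$1619.98

Regular pay: 38 × $50.08 = $1903.04
Overtime pay: 3 × $50.08 × 1.5 = $225.36
Gross pay = $1903.04 + $225.36 = $2128.40
Dependent-care account contribution: $42.58
Transit benefit: $51.91
Pre-tax total = $42.58 + $51.91 = $94.49
Taxable wages = $2128.40 − $94.49 = $2033.91
State withholding: $2033.91 × 0.0564 = $114.71
Municipal income tax: $2033.91 × 0.0396 = $80.54
SDI: $2128.40 × 0.018 = $38.31
Social Security (OASDI): $2128.40 × 0.051 = $108.55
State unemployment insurance (employee share): $2128.40 × 0.0015 = $3.19
Vision plan: $68.63
Total deductions = $42.58 + $51.91 + $114.71 + $80.54 + $38.31 + $108.55 + $3.19 + $68.63 = $508.42
Net pay = $2128.40 − $508.42 = $1619.98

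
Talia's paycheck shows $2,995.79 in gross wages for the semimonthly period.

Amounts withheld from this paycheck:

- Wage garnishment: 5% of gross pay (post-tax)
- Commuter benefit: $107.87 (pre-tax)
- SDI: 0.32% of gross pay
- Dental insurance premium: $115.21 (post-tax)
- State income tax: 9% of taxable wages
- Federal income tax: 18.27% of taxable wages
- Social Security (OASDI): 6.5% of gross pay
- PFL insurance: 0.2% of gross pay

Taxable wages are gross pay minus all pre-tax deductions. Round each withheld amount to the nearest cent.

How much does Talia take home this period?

$1,625.08

Commuter benefit: $107.87
Taxable wages = $2,995.79 − $107.87 = $2,887.92
Federal income tax: $2,887.92 × 0.1827 = $527.62
State income tax: $2,887.92 × 0.09 = $259.91
PFL insurance: $2,995.79 × 0.002 = $5.99
SDI: $2,995.79 × 0.0032 = $9.59
Social Security (OASDI): $2,995.79 × 0.065 = $194.73
Wage garnishment: $2,995.79 × 0.05 = $149.79
Dental insurance premium: $115.21
Total deductions = $107.87 + $527.62 + $259.91 + $5.99 + $9.59 + $194.73 + $149.79 + $115.21 = $1,370.71
Net pay = $2,995.79 − $1,370.71 = $1,625.08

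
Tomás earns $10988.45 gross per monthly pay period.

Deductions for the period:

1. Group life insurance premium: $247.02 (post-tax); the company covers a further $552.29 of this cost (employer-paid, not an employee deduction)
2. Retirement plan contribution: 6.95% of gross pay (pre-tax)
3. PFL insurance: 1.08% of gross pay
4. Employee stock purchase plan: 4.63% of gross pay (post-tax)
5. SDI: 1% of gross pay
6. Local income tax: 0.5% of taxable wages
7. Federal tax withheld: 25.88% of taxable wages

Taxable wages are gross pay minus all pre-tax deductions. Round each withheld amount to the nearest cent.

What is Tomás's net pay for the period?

$6543.11

Retirement plan contribution: $10988.45 × 0.0695 = $763.70
Taxable wages = $10988.45 − $763.70 = $10224.75
Federal tax withheld: $10224.75 × 0.2588 = $2646.17
Local income tax: $10224.75 × 0.005 = $51.12
SDI: $10988.45 × 0.01 = $109.88
PFL insurance: $10988.45 × 0.0108 = $118.68
Group life insurance premium: $247.02
Employee stock purchase plan: $10988.45 × 0.0463 = $508.77
(Employer's $552.29 toward group life insurance premium is not withheld from the employee.)
Total deductions = $763.70 + $2646.17 + $51.12 + $109.88 + $118.68 + $247.02 + $508.77 = $4445.34
Net pay = $10988.45 − $4445.34 = $6543.11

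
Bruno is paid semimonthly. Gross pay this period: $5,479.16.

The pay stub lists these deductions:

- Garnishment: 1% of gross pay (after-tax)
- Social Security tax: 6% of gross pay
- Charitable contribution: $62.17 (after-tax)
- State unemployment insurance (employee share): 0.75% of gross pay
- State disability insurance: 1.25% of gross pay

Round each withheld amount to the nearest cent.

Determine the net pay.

Social Security tax: $5,479.16 × 0.06 = $328.75
State disability insurance: $5,479.16 × 0.0125 = $68.49
State unemployment insurance (employee share): $5,479.16 × 0.0075 = $41.09
Garnishment: $5,479.16 × 0.01 = $54.79
Charitable contribution: $62.17
Total deductions = $328.75 + $68.49 + $41.09 + $54.79 + $62.17 = $555.29
Net pay = $5,479.16 − $555.29 = $4,923.87

$4,923.87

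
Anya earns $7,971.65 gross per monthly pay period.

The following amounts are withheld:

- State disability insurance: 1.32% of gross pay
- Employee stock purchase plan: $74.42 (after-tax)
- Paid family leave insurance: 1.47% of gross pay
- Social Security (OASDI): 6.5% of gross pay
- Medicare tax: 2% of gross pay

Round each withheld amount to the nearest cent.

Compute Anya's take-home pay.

$6,997.23

State disability insurance: $7,971.65 × 0.0132 = $105.23
Social Security (OASDI): $7,971.65 × 0.065 = $518.16
Medicare tax: $7,971.65 × 0.02 = $159.43
Paid family leave insurance: $7,971.65 × 0.0147 = $117.18
Employee stock purchase plan: $74.42
Total deductions = $105.23 + $518.16 + $159.43 + $117.18 + $74.42 = $974.42
Net pay = $7,971.65 − $974.42 = $6,997.23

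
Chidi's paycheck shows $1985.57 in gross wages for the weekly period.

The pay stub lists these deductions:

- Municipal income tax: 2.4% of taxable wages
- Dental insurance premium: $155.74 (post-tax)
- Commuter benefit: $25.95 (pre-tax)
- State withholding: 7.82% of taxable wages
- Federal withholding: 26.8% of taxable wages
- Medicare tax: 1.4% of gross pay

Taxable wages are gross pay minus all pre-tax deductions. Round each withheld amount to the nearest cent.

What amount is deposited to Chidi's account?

$1050.63

Commuter benefit: $25.95
Taxable wages = $1985.57 − $25.95 = $1959.62
Federal withholding: $1959.62 × 0.268 = $525.18
State withholding: $1959.62 × 0.0782 = $153.24
Municipal income tax: $1959.62 × 0.024 = $47.03
Medicare tax: $1985.57 × 0.014 = $27.80
Dental insurance premium: $155.74
Total deductions = $25.95 + $525.18 + $153.24 + $47.03 + $27.80 + $155.74 = $934.94
Net pay = $1985.57 − $934.94 = $1050.63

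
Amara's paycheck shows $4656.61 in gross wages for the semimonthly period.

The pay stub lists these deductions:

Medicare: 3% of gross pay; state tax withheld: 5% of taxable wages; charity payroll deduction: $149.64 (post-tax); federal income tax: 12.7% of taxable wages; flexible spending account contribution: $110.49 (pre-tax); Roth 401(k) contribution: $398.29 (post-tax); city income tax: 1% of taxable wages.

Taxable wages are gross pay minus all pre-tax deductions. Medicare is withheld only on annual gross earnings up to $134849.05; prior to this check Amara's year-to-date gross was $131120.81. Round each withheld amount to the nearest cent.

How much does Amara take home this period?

$3036.21

Flexible spending account contribution: $110.49
Taxable wages = $4656.61 − $110.49 = $4546.12
State tax withheld: $4546.12 × 0.05 = $227.31
Federal income tax: $4546.12 × 0.127 = $577.36
City income tax: $4546.12 × 0.01 = $45.46
Medicare: only $134849.05 − $131120.81 = $3728.24 of this check is subject → $3728.24 × 0.03 = $111.85
Charity payroll deduction: $149.64
Roth 401(k) contribution: $398.29
Total deductions = $110.49 + $227.31 + $577.36 + $45.46 + $111.85 + $149.64 + $398.29 = $1620.40
Net pay = $4656.61 − $1620.40 = $3036.21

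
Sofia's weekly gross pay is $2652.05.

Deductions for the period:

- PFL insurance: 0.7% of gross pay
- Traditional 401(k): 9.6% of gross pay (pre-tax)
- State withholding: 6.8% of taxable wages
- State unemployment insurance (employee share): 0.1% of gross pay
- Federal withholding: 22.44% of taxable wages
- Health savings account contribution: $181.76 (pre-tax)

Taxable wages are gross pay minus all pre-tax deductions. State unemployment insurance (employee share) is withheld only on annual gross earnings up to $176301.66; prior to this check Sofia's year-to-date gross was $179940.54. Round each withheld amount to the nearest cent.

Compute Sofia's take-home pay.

$1549.26

Health savings account contribution: $181.76
Traditional 401(k): $2652.05 × 0.096 = $254.60
Pre-tax total = $181.76 + $254.60 = $436.36
Taxable wages = $2652.05 − $436.36 = $2215.69
State withholding: $2215.69 × 0.068 = $150.67
Federal withholding: $2215.69 × 0.2244 = $497.20
State unemployment insurance (employee share): annual cap $176301.66 already reached (YTD $179940.54), so $0.00
PFL insurance: $2652.05 × 0.007 = $18.56
Total deductions = $181.76 + $254.60 + $150.67 + $497.20 + $0.00 + $18.56 = $1102.79
Net pay = $2652.05 − $1102.79 = $1549.26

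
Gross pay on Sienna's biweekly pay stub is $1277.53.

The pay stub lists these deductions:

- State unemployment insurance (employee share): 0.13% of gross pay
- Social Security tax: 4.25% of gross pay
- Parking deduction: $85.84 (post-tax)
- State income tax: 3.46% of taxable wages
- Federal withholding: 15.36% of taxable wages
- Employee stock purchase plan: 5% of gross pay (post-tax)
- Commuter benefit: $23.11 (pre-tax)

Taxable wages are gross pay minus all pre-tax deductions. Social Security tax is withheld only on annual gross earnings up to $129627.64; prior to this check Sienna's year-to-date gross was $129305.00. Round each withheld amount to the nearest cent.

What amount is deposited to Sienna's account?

Commuter benefit: $23.11
Taxable wages = $1277.53 − $23.11 = $1254.42
State income tax: $1254.42 × 0.0346 = $43.40
Federal withholding: $1254.42 × 0.1536 = $192.68
Social Security tax: only $129627.64 − $129305.00 = $322.64 of this check is subject → $322.64 × 0.0425 = $13.71
State unemployment insurance (employee share): $1277.53 × 0.0013 = $1.66
Parking deduction: $85.84
Employee stock purchase plan: $1277.53 × 0.05 = $63.88
Total deductions = $23.11 + $43.40 + $192.68 + $13.71 + $1.66 + $85.84 + $63.88 = $424.28
Net pay = $1277.53 − $424.28 = $853.25

$853.25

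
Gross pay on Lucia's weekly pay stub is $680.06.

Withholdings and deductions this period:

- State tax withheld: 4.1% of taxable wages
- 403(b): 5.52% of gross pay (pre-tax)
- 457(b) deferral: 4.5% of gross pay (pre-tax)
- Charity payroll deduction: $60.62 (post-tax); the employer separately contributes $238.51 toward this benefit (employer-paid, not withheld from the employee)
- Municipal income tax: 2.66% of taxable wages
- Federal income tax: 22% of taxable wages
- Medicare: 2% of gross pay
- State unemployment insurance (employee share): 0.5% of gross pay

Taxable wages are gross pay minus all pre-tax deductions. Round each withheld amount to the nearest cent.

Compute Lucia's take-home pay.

$358.31

457(b) deferral: $680.06 × 0.045 = $30.60
403(b): $680.06 × 0.0552 = $37.54
Pre-tax total = $30.60 + $37.54 = $68.14
Taxable wages = $680.06 − $68.14 = $611.92
Municipal income tax: $611.92 × 0.0266 = $16.28
State tax withheld: $611.92 × 0.041 = $25.09
Federal income tax: $611.92 × 0.22 = $134.62
State unemployment insurance (employee share): $680.06 × 0.005 = $3.40
Medicare: $680.06 × 0.02 = $13.60
Charity payroll deduction: $60.62
(Employer's $238.51 toward charity payroll deduction is not withheld from the employee.)
Total deductions = $30.60 + $37.54 + $16.28 + $25.09 + $134.62 + $3.40 + $13.60 + $60.62 = $321.75
Net pay = $680.06 − $321.75 = $358.31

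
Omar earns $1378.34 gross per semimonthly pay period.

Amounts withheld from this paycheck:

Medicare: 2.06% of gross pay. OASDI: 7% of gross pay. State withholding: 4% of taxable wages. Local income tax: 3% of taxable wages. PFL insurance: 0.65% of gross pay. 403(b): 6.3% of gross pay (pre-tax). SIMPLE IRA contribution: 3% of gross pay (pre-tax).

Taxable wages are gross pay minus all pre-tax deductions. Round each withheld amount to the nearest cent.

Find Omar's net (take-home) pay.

$1028.81

403(b): $1378.34 × 0.063 = $86.84
SIMPLE IRA contribution: $1378.34 × 0.03 = $41.35
Pre-tax total = $86.84 + $41.35 = $128.19
Taxable wages = $1378.34 − $128.19 = $1250.15
State withholding: $1250.15 × 0.04 = $50.01
Local income tax: $1250.15 × 0.03 = $37.50
PFL insurance: $1378.34 × 0.0065 = $8.96
Medicare: $1378.34 × 0.0206 = $28.39
OASDI: $1378.34 × 0.07 = $96.48
Total deductions = $86.84 + $41.35 + $50.01 + $37.50 + $8.96 + $28.39 + $96.48 = $349.53
Net pay = $1378.34 − $349.53 = $1028.81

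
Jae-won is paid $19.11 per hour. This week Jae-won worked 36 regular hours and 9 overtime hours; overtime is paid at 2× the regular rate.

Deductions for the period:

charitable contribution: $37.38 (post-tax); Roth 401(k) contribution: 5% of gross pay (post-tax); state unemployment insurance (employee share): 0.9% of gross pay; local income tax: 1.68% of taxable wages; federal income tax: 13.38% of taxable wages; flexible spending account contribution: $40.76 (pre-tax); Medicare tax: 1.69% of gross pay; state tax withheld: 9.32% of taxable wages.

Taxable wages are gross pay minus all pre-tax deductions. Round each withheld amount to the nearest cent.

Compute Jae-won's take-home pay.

$633.82

Regular pay: 36 × $19.11 = $687.96
Overtime pay: 9 × $19.11 × 2 = $343.98
Gross pay = $687.96 + $343.98 = $1,031.94
Flexible spending account contribution: $40.76
Taxable wages = $1,031.94 − $40.76 = $991.18
Federal income tax: $991.18 × 0.1338 = $132.62
Local income tax: $991.18 × 0.0168 = $16.65
State tax withheld: $991.18 × 0.0932 = $92.38
State unemployment insurance (employee share): $1,031.94 × 0.009 = $9.29
Medicare tax: $1,031.94 × 0.0169 = $17.44
Charitable contribution: $37.38
Roth 401(k) contribution: $1,031.94 × 0.05 = $51.60
Total deductions = $40.76 + $132.62 + $16.65 + $92.38 + $9.29 + $17.44 + $37.38 + $51.60 = $398.12
Net pay = $1,031.94 − $398.12 = $633.82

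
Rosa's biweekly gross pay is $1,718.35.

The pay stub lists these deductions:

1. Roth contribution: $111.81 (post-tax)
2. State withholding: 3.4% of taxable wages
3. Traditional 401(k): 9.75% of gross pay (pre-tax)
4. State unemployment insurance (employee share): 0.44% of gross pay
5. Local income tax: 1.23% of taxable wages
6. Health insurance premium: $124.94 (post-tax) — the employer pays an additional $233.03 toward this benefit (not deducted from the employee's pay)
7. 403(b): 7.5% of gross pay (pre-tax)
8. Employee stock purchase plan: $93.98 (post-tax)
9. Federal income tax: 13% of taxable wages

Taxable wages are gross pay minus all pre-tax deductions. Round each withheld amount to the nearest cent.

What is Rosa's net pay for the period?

403(b): $1,718.35 × 0.075 = $128.88
Traditional 401(k): $1,718.35 × 0.0975 = $167.54
Pre-tax total = $128.88 + $167.54 = $296.42
Taxable wages = $1,718.35 − $296.42 = $1,421.93
State withholding: $1,421.93 × 0.034 = $48.35
Local income tax: $1,421.93 × 0.0123 = $17.49
Federal income tax: $1,421.93 × 0.13 = $184.85
State unemployment insurance (employee share): $1,718.35 × 0.0044 = $7.56
Employee stock purchase plan: $93.98
Roth contribution: $111.81
Health insurance premium: $124.94
(Employer's $233.03 toward health insurance premium is not withheld from the employee.)
Total deductions = $128.88 + $167.54 + $48.35 + $17.49 + $184.85 + $7.56 + $93.98 + $111.81 + $124.94 = $885.40
Net pay = $1,718.35 − $885.40 = $832.95

$832.95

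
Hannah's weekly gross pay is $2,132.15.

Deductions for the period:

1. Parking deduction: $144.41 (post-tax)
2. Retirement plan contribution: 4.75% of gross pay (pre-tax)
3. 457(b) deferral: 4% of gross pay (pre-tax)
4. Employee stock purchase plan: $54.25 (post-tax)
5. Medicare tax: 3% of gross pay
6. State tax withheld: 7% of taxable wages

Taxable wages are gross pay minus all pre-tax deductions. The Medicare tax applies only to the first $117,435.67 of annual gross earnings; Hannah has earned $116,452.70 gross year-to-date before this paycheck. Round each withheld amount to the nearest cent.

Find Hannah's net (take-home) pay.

Retirement plan contribution: $2,132.15 × 0.0475 = $101.28
457(b) deferral: $2,132.15 × 0.04 = $85.29
Pre-tax total = $101.28 + $85.29 = $186.57
Taxable wages = $2,132.15 − $186.57 = $1,945.58
State tax withheld: $1,945.58 × 0.07 = $136.19
Medicare tax: only $117,435.67 − $116,452.70 = $982.97 of this check is subject → $982.97 × 0.03 = $29.49
Parking deduction: $144.41
Employee stock purchase plan: $54.25
Total deductions = $101.28 + $85.29 + $136.19 + $29.49 + $144.41 + $54.25 = $550.91
Net pay = $2,132.15 − $550.91 = $1,581.24

$1,581.24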